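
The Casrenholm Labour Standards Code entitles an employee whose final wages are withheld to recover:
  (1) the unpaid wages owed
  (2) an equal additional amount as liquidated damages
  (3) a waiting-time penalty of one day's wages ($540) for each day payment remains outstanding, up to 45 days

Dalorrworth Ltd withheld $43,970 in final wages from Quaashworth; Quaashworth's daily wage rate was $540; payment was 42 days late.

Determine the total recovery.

Total award: $110,620

Liquidated damages (equal amount): $43,970
Penalty days: min(42, 45) = 42
Waiting-time penalty: 42 × $540 = $22,680
Total award: $43,970 + $43,970 + $22,680 = $110,620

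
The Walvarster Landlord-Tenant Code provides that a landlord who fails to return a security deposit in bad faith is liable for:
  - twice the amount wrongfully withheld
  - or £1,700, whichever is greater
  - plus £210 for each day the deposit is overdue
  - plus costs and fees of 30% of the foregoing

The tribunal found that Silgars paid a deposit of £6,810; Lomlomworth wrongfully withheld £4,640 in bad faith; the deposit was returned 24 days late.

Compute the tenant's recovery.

£18,616

Doubled: 2 × £4,640 = £9,280
Minimum £1,700: £9,280 meets the minimum, no increase.
Late-return penalty: 24 × £210 = £5,040
Damages plus late penalty: £9,280 + £5,040 = £14,320
Costs and fees: 30% of £14,320 = £4,296
Total recovery: £14,320 + £4,296 = £18,616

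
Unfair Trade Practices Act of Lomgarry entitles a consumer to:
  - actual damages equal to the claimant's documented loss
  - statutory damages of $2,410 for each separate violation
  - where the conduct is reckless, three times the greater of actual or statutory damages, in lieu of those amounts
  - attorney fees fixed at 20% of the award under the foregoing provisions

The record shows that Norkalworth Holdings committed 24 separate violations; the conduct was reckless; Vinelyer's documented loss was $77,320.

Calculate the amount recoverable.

$278,352

Statutory damages: 24 × $2,410 = $57,840
Greater of actual damages ($77,320) or statutory damages ($57,840): $77,320
Trebled: 3 × $77,320 = $231,960
Attorney fees: 20% of $231,960 = $46,392
Total recovery: $231,960 + $46,392 = $278,352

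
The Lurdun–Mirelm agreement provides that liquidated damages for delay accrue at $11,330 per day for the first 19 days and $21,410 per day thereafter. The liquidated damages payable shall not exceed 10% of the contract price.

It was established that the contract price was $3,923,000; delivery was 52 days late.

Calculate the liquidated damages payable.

$392,300

First 19 days: 19 × $11,330 = $215,270
Remaining days: (52 − 19) × $21,410 = $706,530
Accrued per-day damages: $215,270 + $706,530 = $921,800
Cap: 10% of $3,923,000 = $392,300
Cap at $392,300: $921,800 exceeds the cap → $392,300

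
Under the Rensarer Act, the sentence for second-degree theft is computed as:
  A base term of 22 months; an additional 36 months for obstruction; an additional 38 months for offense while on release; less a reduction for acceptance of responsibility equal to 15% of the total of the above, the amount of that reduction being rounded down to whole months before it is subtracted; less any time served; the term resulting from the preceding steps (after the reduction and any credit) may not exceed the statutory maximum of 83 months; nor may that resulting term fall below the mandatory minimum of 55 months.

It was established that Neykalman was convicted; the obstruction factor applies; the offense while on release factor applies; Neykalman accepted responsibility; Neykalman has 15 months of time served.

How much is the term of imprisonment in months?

Obstruction enhancement: +36 months
Offense while on release enhancement: +38 months
Adjusted term: 22 months + 36 months + 38 months = 96 months
Acceptance of responsibility reduction: 15% of 96 months = 14 months (rounded down)
After reduction: 96 − 14 = 82 months
Less time served: 82 months − 15 months = 67 months
Cap at 83 months: 67 months is within the cap, no reduction.
Minimum 55 months: 67 months meets the minimum, no increase.

67 months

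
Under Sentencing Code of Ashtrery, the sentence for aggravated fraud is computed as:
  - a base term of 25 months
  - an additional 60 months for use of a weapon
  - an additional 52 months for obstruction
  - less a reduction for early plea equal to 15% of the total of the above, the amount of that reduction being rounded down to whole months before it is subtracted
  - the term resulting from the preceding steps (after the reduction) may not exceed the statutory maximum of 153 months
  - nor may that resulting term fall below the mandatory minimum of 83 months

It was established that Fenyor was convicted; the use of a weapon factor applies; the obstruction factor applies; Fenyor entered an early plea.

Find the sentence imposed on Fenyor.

117 months

Use of a weapon enhancement: +60 months
Obstruction enhancement: +52 months
Adjusted term: 25 months + 60 months + 52 months = 137 months
Early plea reduction: 15% of 137 months = 20 months (rounded down)
After reduction: 137 − 20 = 117 months
Cap at 153 months: 117 months is within the cap, no reduction.
Minimum 83 months: 117 months meets the minimum, no increase.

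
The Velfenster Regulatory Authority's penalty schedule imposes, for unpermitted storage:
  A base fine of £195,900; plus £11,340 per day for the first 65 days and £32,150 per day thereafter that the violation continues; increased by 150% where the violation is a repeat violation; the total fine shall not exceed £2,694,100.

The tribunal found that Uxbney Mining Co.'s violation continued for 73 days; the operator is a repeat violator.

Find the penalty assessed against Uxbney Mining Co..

£2,694,100

First 65 days: 65 × £11,340 = £737,100
Remaining days: (73 − 65) × £32,150 = £257,200
Per-day component: £737,100 + £257,200 = £994,300
Base plus per-day: £195,900 + £994,300 = £1,190,200
Enhancement: 150% of £1,190,200 = £1,785,300
Enhanced fine: £1,190,200 + £1,785,300 = £2,975,500
Cap at £2,694,100: £2,975,500 exceeds the cap → £2,694,100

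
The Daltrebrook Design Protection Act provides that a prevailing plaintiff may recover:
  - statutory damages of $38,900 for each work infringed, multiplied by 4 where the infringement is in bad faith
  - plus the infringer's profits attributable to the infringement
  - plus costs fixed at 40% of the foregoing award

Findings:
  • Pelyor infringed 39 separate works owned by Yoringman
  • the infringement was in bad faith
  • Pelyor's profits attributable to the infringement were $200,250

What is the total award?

$8,776,110

Statutory damages: 39 × $38,900 = $1,517,100
Multiplied by 4: 4 × $1,517,100 = $6,068,400
Combined award: $6,068,400 + $200,250 = $6,268,650
Costs: 40% of $6,268,650 = $2,507,460
Award plus costs: $6,268,650 + $2,507,460 = $8,776,110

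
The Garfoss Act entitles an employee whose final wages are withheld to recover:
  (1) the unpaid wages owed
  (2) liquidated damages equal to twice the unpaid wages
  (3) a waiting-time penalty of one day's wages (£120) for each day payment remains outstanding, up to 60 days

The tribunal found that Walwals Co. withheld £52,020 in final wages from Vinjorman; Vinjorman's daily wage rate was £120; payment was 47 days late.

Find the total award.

Total award: £161,700

Doubled: 2 × £52,020 = £104,040
Penalty days: min(47, 60) = 47
Waiting-time penalty: 47 × £120 = £5,640
Total award: £52,020 + £104,040 + £5,640 = £161,700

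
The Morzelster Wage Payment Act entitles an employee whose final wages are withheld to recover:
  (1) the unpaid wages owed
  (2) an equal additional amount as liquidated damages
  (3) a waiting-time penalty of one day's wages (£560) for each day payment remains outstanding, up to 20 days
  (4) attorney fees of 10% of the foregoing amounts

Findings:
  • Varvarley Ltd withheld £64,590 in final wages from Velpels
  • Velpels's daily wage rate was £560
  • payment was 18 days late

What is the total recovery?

Liquidated damages (equal amount): £64,590
Penalty days: min(18, 20) = 18
Waiting-time penalty: 18 × £560 = £10,080
Subtotal: £64,590 + £64,590 + £10,080 = £139,260
Attorney fees: 10% of £139,260 = £13,926
Total award: £139,260 + £13,926 = £153,186

£153,186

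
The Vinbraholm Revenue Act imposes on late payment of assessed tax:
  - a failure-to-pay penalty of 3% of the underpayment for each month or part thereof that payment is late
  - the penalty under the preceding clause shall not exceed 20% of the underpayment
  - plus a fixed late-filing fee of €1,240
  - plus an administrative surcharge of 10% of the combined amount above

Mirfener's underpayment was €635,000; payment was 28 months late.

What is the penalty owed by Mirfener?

Accrued rate: 3% × 28 = 84%, capped at 20% → 20%
Failure-to-pay penalty: 20% of €635,000 = €127,000
Penalty before surcharge: €127,000 + €1,240 = €128,240
Administrative surcharge: 10% of €128,240 = €12,824
Total penalty: €128,240 + €12,824 = €141,064

€141,064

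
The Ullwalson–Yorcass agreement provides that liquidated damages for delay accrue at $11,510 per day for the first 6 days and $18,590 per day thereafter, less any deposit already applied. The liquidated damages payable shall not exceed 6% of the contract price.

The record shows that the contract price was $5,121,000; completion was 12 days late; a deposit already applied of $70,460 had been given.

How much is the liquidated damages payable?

$110,140

First 6 days: 6 × $11,510 = $69,060
Remaining days: (12 − 6) × $18,590 = $111,540
Accrued per-day damages: $69,060 + $111,540 = $180,600
Less deposit already applied: $180,600 − $70,460 = $110,140
Cap: 6% of $5,121,000 = $307,260
Cap at $307,260: $110,140 is within the cap, no reduction.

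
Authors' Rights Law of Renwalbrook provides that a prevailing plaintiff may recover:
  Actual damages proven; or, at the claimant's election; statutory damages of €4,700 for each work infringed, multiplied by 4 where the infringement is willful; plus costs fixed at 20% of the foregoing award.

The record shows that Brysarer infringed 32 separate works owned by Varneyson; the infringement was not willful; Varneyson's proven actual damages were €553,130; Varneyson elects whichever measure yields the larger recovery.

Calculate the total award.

€663,756

Statutory damages: 32 × €4,700 = €150,400
Infringement not willful: no ×4 enhancement.
Greater of actual damages (€553,130) or statutory damages (€150,400): €553,130
Costs: 20% of €553,130 = €110,626
Award plus costs: €553,130 + €110,626 = €663,756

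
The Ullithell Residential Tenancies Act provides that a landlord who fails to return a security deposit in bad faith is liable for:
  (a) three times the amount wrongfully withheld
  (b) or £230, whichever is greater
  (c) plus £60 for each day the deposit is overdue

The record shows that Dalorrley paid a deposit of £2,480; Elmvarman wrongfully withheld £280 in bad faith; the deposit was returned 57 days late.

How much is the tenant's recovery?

Trebled: 3 × £280 = £840
Minimum £230: £840 meets the minimum, no increase.
Late-return penalty: 57 × £60 = £3,420
Damages plus late penalty: £840 + £3,420 = £4,260

£4,260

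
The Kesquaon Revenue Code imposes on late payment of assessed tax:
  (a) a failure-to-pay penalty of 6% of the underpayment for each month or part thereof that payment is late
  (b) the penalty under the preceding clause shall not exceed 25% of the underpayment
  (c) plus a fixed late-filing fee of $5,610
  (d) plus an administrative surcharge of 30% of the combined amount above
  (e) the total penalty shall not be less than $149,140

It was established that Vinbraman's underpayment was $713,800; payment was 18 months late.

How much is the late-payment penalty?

Accrued rate: 6% × 18 = 108%, capped at 25% → 25%
Failure-to-pay penalty: 25% of $713,800 = $178,450
Penalty before surcharge: $178,450 + $5,610 = $184,060
Administrative surcharge: 30% of $184,060 = $55,218
Total penalty: $184,060 + $55,218 = $239,278
Minimum $149,140: $239,278 meets the minimum, no increase.

$239,278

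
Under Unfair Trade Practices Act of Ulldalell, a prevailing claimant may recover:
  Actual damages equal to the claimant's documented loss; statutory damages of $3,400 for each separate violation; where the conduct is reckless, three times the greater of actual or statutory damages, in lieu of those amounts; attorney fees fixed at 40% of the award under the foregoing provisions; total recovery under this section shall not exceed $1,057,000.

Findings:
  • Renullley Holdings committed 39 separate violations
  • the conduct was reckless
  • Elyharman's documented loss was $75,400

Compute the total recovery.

Total recovery: $556,920

Statutory damages: 39 × $3,400 = $132,600
Greater of actual damages ($75,400) or statutory damages ($132,600): $132,600
Trebled: 3 × $132,600 = $397,800
Attorney fees: 40% of $397,800 = $159,120
Total before cap: $397,800 + $159,120 = $556,920
Cap at $1,057,000: $556,920 is within the cap, no reduction.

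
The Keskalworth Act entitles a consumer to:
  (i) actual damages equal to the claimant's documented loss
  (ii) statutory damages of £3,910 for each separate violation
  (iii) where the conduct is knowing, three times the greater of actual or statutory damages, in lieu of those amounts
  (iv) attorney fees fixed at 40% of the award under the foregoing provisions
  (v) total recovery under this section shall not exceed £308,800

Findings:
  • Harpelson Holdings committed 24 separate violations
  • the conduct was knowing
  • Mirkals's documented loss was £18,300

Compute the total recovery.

Statutory damages: 24 × £3,910 = £93,840
Greater of actual damages (£18,300) or statutory damages (£93,840): £93,840
Trebled: 3 × £93,840 = £281,520
Attorney fees: 40% of £281,520 = £112,608
Total before cap: £281,520 + £112,608 = £394,128
Cap at £308,800: £394,128 exceeds the cap → £308,800

£308,800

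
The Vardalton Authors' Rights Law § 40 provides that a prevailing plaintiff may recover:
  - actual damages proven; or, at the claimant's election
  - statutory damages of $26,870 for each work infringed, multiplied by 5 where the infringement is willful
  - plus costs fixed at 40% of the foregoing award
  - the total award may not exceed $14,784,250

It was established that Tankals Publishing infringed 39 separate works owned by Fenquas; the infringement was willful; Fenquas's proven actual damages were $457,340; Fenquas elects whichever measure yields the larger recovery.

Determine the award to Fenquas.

Statutory damages: 39 × $26,870 = $1,047,930
Multiplied by 5: 5 × $1,047,930 = $5,239,650
Greater of actual damages ($457,340) or enhanced statutory damages ($5,239,650): $5,239,650
Costs: 40% of $5,239,650 = $2,095,860
Award plus costs: $5,239,650 + $2,095,860 = $7,335,510
Cap at $14,784,250: $7,335,510 is within the cap, no reduction.

Award: $7,335,510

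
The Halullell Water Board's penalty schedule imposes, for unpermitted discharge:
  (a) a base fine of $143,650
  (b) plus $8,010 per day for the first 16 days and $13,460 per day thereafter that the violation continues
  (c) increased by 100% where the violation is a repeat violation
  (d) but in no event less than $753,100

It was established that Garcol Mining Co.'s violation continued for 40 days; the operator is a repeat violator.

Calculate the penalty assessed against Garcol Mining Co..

$1,189,700

First 16 days: 16 × $8,010 = $128,160
Remaining days: (40 − 16) × $13,460 = $323,040
Per-day component: $128,160 + $323,040 = $451,200
Base plus per-day: $143,650 + $451,200 = $594,850
Enhancement: 100% of $594,850 = $594,850
Enhanced fine: $594,850 + $594,850 = $1,189,700
Minimum $753,100: $1,189,700 meets the minimum, no increase.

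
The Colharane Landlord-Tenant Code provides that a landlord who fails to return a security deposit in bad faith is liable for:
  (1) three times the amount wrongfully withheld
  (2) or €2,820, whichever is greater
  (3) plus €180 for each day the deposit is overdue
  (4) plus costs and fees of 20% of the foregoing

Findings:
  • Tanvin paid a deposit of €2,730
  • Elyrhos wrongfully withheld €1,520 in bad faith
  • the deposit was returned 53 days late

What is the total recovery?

Trebled: 3 × €1,520 = €4,560
Minimum €2,820: €4,560 meets the minimum, no increase.
Late-return penalty: 53 × €180 = €9,540
Damages plus late penalty: €4,560 + €9,540 = €14,100
Costs and fees: 20% of €14,100 = €2,820
Total recovery: €14,100 + €2,820 = €16,920

€16,920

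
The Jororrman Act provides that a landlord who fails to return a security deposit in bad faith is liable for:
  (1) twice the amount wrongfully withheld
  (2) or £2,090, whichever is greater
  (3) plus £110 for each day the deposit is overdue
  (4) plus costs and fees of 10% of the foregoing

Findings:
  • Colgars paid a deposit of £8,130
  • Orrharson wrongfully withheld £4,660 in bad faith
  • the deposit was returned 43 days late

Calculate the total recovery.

Recovery: £15,455

Doubled: 2 × £4,660 = £9,320
Minimum £2,090: £9,320 meets the minimum, no increase.
Late-return penalty: 43 × £110 = £4,730
Damages plus late penalty: £9,320 + £4,730 = £14,050
Costs and fees: 10% of £14,050 = £1,405
Total recovery: £14,050 + £1,405 = £15,455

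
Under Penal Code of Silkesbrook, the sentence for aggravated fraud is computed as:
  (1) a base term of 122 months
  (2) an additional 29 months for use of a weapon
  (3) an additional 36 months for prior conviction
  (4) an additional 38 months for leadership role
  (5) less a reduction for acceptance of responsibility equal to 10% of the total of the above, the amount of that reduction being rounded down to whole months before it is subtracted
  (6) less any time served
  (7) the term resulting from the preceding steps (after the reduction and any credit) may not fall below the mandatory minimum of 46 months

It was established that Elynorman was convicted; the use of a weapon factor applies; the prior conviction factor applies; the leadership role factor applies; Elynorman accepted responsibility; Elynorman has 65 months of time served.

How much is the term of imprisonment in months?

Use of a weapon enhancement: +29 months
Prior conviction enhancement: +36 months
Leadership role enhancement: +38 months
Adjusted term: 122 months + 29 months + 36 months + 38 months = 225 months
Acceptance of responsibility reduction: 10% of 225 months = 22 months (rounded down)
After reduction: 225 − 22 = 203 months
Less time served: 203 months − 65 months = 138 months
Minimum 46 months: 138 months meets the minimum, no increase.

Sentence: 138 months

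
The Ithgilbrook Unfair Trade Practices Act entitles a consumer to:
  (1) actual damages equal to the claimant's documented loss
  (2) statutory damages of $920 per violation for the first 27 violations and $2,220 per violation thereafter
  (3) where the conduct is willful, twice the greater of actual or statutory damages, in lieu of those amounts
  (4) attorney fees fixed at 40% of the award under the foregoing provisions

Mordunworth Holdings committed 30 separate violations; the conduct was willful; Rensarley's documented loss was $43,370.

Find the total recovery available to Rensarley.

$121,436

First 27 violations: 27 × $920 = $24,840
Remaining violations: (30 − 27) × $2,220 = $6,660
Statutory damages: $24,840 + $6,660 = $31,500
Greater of actual damages ($43,370) or statutory damages ($31,500): $43,370
Doubled: 2 × $43,370 = $86,740
Attorney fees: 40% of $86,740 = $34,696
Total recovery: $86,740 + $34,696 = $121,436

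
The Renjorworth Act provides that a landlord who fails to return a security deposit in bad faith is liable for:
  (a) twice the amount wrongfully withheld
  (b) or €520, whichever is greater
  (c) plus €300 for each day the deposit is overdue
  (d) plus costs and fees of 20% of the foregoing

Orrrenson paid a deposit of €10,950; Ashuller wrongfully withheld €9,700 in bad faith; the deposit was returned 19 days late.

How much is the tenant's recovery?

Doubled: 2 × €9,700 = €19,400
Minimum €520: €19,400 meets the minimum, no increase.
Late-return penalty: 19 × €300 = €5,700
Damages plus late penalty: €19,400 + €5,700 = €25,100
Costs and fees: 20% of €25,100 = €5,020
Total recovery: €25,100 + €5,020 = €30,120

€30,120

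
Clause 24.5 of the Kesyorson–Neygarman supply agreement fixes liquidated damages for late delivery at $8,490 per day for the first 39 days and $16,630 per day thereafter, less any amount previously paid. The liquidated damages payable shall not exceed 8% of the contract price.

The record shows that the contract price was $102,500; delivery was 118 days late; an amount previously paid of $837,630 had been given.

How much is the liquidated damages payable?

$8,200

First 39 days: 39 × $8,490 = $331,110
Remaining days: (118 − 39) × $16,630 = $1,313,770
Accrued per-day damages: $331,110 + $1,313,770 = $1,644,880
Less amount previously paid: $1,644,880 − $837,630 = $807,250
Cap: 8% of $102,500 = $8,200
Cap at $8,200: $807,250 exceeds the cap → $8,200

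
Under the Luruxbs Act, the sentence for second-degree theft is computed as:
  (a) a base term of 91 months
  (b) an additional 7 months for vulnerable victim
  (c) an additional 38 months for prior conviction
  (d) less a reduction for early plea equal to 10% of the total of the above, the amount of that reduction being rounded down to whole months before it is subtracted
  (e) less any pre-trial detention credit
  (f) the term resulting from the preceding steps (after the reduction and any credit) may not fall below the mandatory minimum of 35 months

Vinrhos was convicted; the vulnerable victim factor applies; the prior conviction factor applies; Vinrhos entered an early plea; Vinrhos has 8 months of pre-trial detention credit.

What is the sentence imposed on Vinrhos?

115 months

Vulnerable victim enhancement: +7 months
Prior conviction enhancement: +38 months
Adjusted term: 91 months + 7 months + 38 months = 136 months
Early plea reduction: 10% of 136 months = 13 months (rounded down)
After reduction: 136 − 13 = 123 months
Less pre-trial detention credit: 123 months − 8 months = 115 months
Minimum 35 months: 115 months meets the minimum, no increase.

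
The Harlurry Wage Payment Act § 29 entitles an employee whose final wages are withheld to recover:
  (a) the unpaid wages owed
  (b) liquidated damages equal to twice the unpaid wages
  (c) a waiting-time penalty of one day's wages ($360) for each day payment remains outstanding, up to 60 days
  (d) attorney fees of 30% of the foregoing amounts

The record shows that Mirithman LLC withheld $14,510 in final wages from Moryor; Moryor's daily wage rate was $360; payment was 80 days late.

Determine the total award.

Doubled: 2 × $14,510 = $29,020
Penalty days: min(80, 60) = 60
Waiting-time penalty: 60 × $360 = $21,600
Subtotal: $14,510 + $29,020 + $21,600 = $65,130
Attorney fees: 30% of $65,130 = $19,539
Total award: $65,130 + $19,539 = $84,669

$84,669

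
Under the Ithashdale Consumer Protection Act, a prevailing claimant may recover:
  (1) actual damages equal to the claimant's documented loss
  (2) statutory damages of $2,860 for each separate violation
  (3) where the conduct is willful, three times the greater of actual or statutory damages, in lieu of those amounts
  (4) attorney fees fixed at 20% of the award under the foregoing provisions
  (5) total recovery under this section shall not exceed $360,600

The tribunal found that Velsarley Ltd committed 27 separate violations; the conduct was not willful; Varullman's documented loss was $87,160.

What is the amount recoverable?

Statutory damages: 27 × $2,860 = $77,220
Conduct not willful: the in-lieu enhancement does not apply.
Actual plus statutory damages: $87,160 + $77,220 = $164,380
Attorney fees: 20% of $164,380 = $32,876
Total before cap: $164,380 + $32,876 = $197,256
Cap at $360,600: $197,256 is within the cap, no reduction.

$197,256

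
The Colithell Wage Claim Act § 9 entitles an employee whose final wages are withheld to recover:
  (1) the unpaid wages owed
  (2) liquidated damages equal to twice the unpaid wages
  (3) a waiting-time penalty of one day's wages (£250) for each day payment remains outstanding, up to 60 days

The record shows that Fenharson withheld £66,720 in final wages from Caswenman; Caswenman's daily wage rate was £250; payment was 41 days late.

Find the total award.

Doubled: 2 × £66,720 = £133,440
Penalty days: min(41, 60) = 41
Waiting-time penalty: 41 × £250 = £10,250
Total award: £66,720 + £133,440 + £10,250 = £210,410

£210,410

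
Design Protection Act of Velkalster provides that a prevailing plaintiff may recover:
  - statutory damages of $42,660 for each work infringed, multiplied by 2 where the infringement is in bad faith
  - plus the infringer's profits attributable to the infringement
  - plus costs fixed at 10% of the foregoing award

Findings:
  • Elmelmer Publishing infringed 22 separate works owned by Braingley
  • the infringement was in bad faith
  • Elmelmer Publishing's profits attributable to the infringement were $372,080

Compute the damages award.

Award: $2,474,032

Statutory damages: 22 × $42,660 = $938,520
Doubled: 2 × $938,520 = $1,877,040
Combined award: $1,877,040 + $372,080 = $2,249,120
Costs: 10% of $2,249,120 = $224,912
Award plus costs: $2,249,120 + $224,912 = $2,474,032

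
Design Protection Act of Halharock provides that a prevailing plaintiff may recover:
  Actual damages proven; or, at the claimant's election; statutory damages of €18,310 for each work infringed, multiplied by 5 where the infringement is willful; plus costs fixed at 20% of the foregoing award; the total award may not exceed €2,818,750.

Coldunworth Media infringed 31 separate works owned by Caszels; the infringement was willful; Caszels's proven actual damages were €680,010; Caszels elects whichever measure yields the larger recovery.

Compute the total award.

€2,818,750

Statutory damages: 31 × €18,310 = €567,610
Multiplied by 5: 5 × €567,610 = €2,838,050
Greater of actual damages (€680,010) or enhanced statutory damages (€2,838,050): €2,838,050
Costs: 20% of €2,838,050 = €567,610
Award plus costs: €2,838,050 + €567,610 = €3,405,660
Cap at €2,818,750: €3,405,660 exceeds the cap → €2,818,750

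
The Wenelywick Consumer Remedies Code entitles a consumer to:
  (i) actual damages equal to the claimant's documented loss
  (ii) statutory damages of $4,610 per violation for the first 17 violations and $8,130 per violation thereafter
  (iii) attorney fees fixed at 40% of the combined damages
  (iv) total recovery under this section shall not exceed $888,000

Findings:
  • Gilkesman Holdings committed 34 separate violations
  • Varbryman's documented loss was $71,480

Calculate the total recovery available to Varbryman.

First 17 violations: 17 × $4,610 = $78,370
Remaining violations: (34 − 17) × $8,130 = $138,210
Statutory damages: $78,370 + $138,210 = $216,580
Combined damages: $71,480 + $216,580 = $288,060
Attorney fees: 40% of $288,060 = $115,224
Total before cap: $288,060 + $115,224 = $403,284
Cap at $888,000: $403,284 is within the cap, no reduction.

$403,284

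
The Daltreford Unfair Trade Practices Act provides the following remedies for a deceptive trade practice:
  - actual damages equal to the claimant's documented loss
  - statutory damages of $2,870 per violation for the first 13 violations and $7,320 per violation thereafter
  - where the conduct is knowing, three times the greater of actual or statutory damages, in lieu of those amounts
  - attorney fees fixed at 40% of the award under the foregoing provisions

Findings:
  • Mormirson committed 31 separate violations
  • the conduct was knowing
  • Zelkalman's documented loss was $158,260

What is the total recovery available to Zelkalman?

$710,094

First 13 violations: 13 × $2,870 = $37,310
Remaining violations: (31 − 13) × $7,320 = $131,760
Statutory damages: $37,310 + $131,760 = $169,070
Greater of actual damages ($158,260) or statutory damages ($169,070): $169,070
Trebled: 3 × $169,070 = $507,210
Attorney fees: 40% of $507,210 = $202,884
Total recovery: $507,210 + $202,884 = $710,094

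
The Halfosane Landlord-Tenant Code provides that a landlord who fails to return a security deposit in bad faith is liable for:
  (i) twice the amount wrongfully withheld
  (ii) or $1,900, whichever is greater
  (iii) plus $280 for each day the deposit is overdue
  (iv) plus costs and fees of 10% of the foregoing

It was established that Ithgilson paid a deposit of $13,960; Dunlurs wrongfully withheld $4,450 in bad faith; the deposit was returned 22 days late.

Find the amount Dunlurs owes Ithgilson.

$16,566

Doubled: 2 × $4,450 = $8,900
Minimum $1,900: $8,900 meets the minimum, no increase.
Late-return penalty: 22 × $280 = $6,160
Damages plus late penalty: $8,900 + $6,160 = $15,060
Costs and fees: 10% of $15,060 = $1,506
Total recovery: $15,060 + $1,506 = $16,566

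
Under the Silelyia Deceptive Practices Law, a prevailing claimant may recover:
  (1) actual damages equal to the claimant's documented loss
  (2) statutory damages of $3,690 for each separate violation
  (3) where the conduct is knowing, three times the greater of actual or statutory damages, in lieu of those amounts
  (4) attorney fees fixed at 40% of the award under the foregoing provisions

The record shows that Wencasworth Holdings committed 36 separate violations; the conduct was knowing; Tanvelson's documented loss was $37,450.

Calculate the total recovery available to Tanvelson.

Statutory damages: 36 × $3,690 = $132,840
Greater of actual damages ($37,450) or statutory damages ($132,840): $132,840
Trebled: 3 × $132,840 = $398,520
Attorney fees: 40% of $398,520 = $159,408
Total recovery: $398,520 + $159,408 = $557,928

$557,928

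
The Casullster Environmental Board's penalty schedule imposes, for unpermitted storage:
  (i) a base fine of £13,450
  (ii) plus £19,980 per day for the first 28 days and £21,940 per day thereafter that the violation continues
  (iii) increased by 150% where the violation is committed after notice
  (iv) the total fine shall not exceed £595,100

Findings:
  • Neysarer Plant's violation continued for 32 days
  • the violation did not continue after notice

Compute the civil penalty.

First 28 days: 28 × £19,980 = £559,440
Remaining days: (32 − 28) × £21,940 = £87,760
Per-day component: £559,440 + £87,760 = £647,200
Base plus per-day: £13,450 + £647,200 = £660,650
The violation did not continue after notice: no 150% increase.
Cap at £595,100: £660,650 exceeds the cap → £595,100

£595,100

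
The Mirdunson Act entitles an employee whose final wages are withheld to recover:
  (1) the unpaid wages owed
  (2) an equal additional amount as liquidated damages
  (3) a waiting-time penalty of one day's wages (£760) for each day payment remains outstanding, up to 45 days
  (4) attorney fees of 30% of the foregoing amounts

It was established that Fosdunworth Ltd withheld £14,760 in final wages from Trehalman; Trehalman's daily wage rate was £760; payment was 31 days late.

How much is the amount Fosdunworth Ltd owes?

£69,004

Liquidated damages (equal amount): £14,760
Penalty days: min(31, 45) = 31
Waiting-time penalty: 31 × £760 = £23,560
Subtotal: £14,760 + £14,760 + £23,560 = £53,080
Attorney fees: 30% of £53,080 = £15,924
Total award: £53,080 + £15,924 = £69,004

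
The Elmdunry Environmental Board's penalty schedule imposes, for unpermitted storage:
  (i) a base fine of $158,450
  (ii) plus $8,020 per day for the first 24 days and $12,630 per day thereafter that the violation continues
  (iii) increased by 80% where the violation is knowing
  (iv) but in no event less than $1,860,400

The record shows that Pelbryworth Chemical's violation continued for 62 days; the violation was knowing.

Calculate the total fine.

$1,860,400

First 24 days: 24 × $8,020 = $192,480
Remaining days: (62 − 24) × $12,630 = $479,940
Per-day component: $192,480 + $479,940 = $672,420
Base plus per-day: $158,450 + $672,420 = $830,870
Enhancement: 80% of $830,870 = $664,696
Enhanced fine: $830,870 + $664,696 = $1,495,566
Minimum $1,860,400: $1,495,566 is below the minimum → $1,860,400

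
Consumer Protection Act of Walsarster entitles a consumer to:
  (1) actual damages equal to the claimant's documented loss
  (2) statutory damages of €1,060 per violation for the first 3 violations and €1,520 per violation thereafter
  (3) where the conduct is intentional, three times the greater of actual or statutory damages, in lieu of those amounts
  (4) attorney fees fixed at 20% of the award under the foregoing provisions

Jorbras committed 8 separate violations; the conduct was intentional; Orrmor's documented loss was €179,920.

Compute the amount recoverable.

€647,712

First 3 violations: 3 × €1,060 = €3,180
Remaining violations: (8 − 3) × €1,520 = €7,600
Statutory damages: €3,180 + €7,600 = €10,780
Greater of actual damages (€179,920) or statutory damages (€10,780): €179,920
Trebled: 3 × €179,920 = €539,760
Attorney fees: 20% of €539,760 = €107,952
Total recovery: €539,760 + €107,952 = €647,712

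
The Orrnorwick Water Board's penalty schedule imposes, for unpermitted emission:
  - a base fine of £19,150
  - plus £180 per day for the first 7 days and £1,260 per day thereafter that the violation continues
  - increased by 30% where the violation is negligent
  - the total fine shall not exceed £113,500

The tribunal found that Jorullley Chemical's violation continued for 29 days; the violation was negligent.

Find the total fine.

£62,569

First 7 days: 7 × £180 = £1,260
Remaining days: (29 − 7) × £1,260 = £27,720
Per-day component: £1,260 + £27,720 = £28,980
Base plus per-day: £19,150 + £28,980 = £48,130
Enhancement: 30% of £48,130 = £14,439
Enhanced fine: £48,130 + £14,439 = £62,569
Cap at £113,500: £62,569 is within the cap, no reduction.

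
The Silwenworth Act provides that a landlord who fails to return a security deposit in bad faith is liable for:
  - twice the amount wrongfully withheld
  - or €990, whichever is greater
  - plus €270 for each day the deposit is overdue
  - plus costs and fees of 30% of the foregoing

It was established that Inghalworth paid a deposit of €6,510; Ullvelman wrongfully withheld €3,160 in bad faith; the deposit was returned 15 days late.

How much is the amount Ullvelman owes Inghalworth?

€13,481

Doubled: 2 × €3,160 = €6,320
Minimum €990: €6,320 meets the minimum, no increase.
Late-return penalty: 15 × €270 = €4,050
Damages plus late penalty: €6,320 + €4,050 = €10,370
Costs and fees: 30% of €10,370 = €3,111
Total recovery: €10,370 + €3,111 = €13,481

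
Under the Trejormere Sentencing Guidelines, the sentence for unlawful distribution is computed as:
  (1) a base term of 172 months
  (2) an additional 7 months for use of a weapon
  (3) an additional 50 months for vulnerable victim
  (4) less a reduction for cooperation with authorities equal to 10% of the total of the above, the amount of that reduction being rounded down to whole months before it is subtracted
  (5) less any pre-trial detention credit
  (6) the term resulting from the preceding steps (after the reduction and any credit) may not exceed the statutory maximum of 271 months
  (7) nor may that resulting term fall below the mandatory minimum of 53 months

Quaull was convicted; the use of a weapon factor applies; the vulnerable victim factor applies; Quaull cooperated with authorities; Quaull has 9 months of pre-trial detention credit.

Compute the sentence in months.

198 months

Use of a weapon enhancement: +7 months
Vulnerable victim enhancement: +50 months
Adjusted term: 172 months + 7 months + 50 months = 229 months
Cooperation with authorities reduction: 10% of 229 months = 22 months (rounded down)
After reduction: 229 − 22 = 207 months
Less pre-trial detention credit: 207 months − 9 months = 198 months
Cap at 271 months: 198 months is within the cap, no reduction.
Minimum 53 months: 198 months meets the minimum, no increase.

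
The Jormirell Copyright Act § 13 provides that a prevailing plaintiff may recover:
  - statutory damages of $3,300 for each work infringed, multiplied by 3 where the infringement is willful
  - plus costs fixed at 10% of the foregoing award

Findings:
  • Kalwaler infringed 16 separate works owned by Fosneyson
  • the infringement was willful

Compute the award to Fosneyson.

Statutory damages: 16 × $3,300 = $52,800
Trebled: 3 × $52,800 = $158,400
Costs: 10% of $158,400 = $15,840
Award plus costs: $158,400 + $15,840 = $174,240

$174,240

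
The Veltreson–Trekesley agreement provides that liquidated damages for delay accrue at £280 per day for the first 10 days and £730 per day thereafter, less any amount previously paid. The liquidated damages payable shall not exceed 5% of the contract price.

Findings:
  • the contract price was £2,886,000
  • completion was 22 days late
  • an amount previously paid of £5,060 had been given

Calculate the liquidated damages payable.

First 10 days: 10 × £280 = £2,800
Remaining days: (22 − 10) × £730 = £8,760
Accrued per-day damages: £2,800 + £8,760 = £11,560
Less amount previously paid: £11,560 − £5,060 = £6,500
Cap: 5% of £2,886,000 = £144,300
Cap at £144,300: £6,500 is within the cap, no reduction.

£6,500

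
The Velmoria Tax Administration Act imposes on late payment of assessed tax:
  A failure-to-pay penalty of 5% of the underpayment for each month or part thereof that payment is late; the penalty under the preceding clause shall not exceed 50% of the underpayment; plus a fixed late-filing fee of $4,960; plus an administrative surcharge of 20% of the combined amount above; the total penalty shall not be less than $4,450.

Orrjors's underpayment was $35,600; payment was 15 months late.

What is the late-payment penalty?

Accrued rate: 5% × 15 = 75%, capped at 50% → 50%
Failure-to-pay penalty: 50% of $35,600 = $17,800
Penalty before surcharge: $17,800 + $4,960 = $22,760
Administrative surcharge: 20% of $22,760 = $4,552
Total penalty: $22,760 + $4,552 = $27,312
Minimum $4,450: $27,312 meets the minimum, no increase.

$27,312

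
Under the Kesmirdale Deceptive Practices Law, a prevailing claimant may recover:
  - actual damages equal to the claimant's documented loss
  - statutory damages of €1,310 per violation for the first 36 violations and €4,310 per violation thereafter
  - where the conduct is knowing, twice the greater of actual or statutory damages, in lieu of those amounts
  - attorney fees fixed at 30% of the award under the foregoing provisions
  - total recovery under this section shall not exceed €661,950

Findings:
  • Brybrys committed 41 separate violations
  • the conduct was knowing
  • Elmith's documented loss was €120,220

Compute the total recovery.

First 36 violations: 36 × €1,310 = €47,160
Remaining violations: (41 − 36) × €4,310 = €21,550
Statutory damages: €47,160 + €21,550 = €68,710
Greater of actual damages (€120,220) or statutory damages (€68,710): €120,220
Doubled: 2 × €120,220 = €240,440
Attorney fees: 30% of €240,440 = €72,132
Total before cap: €240,440 + €72,132 = €312,572
Cap at €661,950: €312,572 is within the cap, no reduction.

Total recovery: €312,572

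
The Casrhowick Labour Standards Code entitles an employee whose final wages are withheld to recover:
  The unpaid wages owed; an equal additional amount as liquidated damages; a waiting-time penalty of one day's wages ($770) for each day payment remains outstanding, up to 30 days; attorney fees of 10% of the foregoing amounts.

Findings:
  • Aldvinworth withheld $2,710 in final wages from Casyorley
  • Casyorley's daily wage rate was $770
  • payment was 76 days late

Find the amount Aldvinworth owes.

$31,372

Liquidated damages (equal amount): $2,710
Penalty days: min(76, 30) = 30
Waiting-time penalty: 30 × $770 = $23,100
Subtotal: $2,710 + $2,710 + $23,100 = $28,520
Attorney fees: 10% of $28,520 = $2,852
Total award: $28,520 + $2,852 = $31,372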